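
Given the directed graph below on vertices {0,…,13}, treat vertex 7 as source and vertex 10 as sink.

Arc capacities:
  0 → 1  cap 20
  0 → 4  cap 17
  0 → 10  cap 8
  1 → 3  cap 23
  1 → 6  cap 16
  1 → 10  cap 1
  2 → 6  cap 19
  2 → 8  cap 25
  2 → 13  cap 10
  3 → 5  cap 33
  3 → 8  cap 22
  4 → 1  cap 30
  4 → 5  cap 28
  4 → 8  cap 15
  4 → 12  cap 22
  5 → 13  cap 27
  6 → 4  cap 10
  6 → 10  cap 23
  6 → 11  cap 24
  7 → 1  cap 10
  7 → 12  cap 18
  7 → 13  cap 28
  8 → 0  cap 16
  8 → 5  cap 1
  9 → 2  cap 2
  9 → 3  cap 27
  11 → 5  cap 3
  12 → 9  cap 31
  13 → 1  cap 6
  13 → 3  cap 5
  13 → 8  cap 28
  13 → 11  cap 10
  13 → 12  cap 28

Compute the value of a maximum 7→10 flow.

augment #1: 7→1→10 bottleneck 1, total now 1
augment #2: 7→1→6→10 bottleneck 9, total now 10
augment #3: 7→13→1→6→10 bottleneck 6, total now 16
augment #4: 7→13→8→0→10 bottleneck 8, total now 24
augment #5: 7→12→9→2→6→10 bottleneck 2, total now 26
augment #6: 7→13→8→0→1→6→10 bottleneck 1, total now 27

Maximum flow value: 27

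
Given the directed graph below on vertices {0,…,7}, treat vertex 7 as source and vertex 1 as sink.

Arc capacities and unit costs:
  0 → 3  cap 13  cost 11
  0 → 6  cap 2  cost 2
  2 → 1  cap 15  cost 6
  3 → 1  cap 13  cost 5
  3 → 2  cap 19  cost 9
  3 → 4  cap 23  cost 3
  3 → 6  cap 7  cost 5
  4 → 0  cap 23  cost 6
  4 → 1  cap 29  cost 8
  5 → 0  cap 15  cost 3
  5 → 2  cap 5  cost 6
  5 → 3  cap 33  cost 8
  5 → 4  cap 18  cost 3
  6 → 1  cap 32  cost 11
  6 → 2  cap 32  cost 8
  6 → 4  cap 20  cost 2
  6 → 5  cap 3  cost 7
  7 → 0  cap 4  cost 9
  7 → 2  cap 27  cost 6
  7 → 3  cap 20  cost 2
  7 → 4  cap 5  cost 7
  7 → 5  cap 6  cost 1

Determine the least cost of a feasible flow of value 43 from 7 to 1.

shortest-cost path #1: 7→3→1 push 13 @ unit cost 7 (adds 91)
shortest-cost path #2: 7→2→1 push 15 @ unit cost 12 (adds 180)
shortest-cost path #3: 7→5→4→1 push 6 @ unit cost 12 (adds 72)
shortest-cost path #4: 7→3→4→1 push 7 @ unit cost 13 (adds 91)
shortest-cost path #5: 7→4→1 push 2 @ unit cost 15 (adds 30)
total cost = 464

Minimum cost for 43 units: 464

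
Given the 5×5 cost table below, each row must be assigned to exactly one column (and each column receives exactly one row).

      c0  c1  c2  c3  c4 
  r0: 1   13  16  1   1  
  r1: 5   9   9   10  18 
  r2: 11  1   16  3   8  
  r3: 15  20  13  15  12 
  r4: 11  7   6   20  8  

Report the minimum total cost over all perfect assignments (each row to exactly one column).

optimal assignment: row0→col3 (cost 1), row1→col0 (cost 5), row2→col1 (cost 1), row3→col4 (cost 12), row4→col2 (cost 6)
total = 1 + 5 + 1 + 12 + 6 = 25

Minimum assignment cost: 25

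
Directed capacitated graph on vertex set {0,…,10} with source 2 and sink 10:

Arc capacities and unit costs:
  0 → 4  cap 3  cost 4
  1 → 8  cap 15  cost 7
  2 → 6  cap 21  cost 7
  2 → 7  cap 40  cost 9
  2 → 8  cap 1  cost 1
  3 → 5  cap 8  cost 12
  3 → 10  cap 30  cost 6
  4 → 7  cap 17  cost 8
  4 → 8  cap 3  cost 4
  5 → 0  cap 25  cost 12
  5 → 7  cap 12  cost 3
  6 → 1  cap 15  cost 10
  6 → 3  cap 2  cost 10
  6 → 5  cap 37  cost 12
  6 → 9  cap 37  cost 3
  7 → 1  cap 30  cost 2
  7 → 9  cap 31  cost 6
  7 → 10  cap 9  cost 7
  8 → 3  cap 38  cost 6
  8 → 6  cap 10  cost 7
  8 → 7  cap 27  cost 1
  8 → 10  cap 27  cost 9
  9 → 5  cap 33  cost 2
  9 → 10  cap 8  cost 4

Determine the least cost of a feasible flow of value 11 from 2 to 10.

shortest-cost path #1: 2→8→7→10 push 1 @ unit cost 9 (adds 9)
shortest-cost path #2: 2→6→9→10 push 8 @ unit cost 14 (adds 112)
shortest-cost path #3: 2→7→10 push 2 @ unit cost 16 (adds 32)
total cost = 153

Minimum cost for 11 units: 153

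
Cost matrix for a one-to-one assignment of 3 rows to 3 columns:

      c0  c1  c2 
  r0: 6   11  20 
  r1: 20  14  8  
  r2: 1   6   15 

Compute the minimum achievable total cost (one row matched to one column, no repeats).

one of 2 optimal assignments: row0→col0 (cost 6), row1→col2 (cost 8), row2→col1 (cost 6)
total = 6 + 8 + 6 = 20

Minimum assignment cost: 20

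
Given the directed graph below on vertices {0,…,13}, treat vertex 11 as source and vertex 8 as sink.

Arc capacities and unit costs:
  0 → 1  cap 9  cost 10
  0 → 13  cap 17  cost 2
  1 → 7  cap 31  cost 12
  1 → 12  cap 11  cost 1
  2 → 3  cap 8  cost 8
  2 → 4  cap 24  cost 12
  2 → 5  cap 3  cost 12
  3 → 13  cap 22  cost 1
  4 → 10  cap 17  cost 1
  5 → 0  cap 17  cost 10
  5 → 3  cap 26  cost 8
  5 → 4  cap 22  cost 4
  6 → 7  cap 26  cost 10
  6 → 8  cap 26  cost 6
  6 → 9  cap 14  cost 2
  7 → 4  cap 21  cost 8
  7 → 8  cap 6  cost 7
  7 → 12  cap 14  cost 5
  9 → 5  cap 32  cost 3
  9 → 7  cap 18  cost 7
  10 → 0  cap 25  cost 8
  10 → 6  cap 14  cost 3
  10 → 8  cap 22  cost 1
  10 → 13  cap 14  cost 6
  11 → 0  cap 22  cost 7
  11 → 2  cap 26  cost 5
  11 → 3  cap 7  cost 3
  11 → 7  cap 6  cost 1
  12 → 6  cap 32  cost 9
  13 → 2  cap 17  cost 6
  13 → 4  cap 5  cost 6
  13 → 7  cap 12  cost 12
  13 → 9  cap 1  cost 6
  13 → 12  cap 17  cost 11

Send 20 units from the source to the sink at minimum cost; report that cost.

shortest-cost path #1: 11→7→8 push 6 @ unit cost 8 (adds 48)
shortest-cost path #2: 11→3→13→4→10→8 push 5 @ unit cost 12 (adds 60)
shortest-cost path #3: 11→2→4→10→8 push 9 @ unit cost 19 (adds 171)
total cost = 279

Minimum cost for 20 units: 279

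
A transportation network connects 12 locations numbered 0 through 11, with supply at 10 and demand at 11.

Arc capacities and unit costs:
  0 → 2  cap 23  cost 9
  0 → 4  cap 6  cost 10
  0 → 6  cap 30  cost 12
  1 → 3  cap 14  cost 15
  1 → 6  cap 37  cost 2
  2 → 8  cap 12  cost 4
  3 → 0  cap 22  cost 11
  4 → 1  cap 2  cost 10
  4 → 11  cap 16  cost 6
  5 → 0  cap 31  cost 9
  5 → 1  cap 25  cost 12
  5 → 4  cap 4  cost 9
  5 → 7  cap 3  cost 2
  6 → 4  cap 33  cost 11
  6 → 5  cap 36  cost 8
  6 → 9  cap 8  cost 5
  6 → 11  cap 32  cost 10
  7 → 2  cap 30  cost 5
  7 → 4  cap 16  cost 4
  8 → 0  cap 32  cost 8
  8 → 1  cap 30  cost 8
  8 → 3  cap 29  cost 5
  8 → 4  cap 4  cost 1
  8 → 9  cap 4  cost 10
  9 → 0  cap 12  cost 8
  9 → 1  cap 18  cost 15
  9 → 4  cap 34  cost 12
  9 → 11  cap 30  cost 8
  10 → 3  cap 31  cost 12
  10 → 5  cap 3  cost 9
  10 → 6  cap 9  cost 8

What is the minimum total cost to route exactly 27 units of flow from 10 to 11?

Minimum cost for 27 units: 856

shortest-cost path #1: 10→6→11 push 9 @ unit cost 18 (adds 162)
shortest-cost path #2: 10→5→7→4→11 push 3 @ unit cost 21 (adds 63)
shortest-cost path #3: 10→3→0→4→11 push 6 @ unit cost 39 (adds 234)
shortest-cost path #4: 10→3→0→2→8→4→11 push 4 @ unit cost 43 (adds 172)
shortest-cost path #5: 10→3→0→6→11 push 5 @ unit cost 45 (adds 225)
total cost = 856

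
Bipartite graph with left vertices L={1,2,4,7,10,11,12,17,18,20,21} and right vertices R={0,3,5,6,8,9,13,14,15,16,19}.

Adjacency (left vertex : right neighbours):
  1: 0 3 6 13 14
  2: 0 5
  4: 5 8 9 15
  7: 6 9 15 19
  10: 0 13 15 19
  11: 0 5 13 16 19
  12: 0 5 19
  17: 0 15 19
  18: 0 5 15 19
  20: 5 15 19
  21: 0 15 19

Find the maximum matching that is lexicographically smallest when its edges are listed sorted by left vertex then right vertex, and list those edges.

|M| = 9 (so the lex-smallest maximum matching has 9 edges)
process left vertices in ascending order; for each, take the smallest-labelled available neighbour that still permits 9 edges overall, or leave it unmatched if none does
lex-smallest matching: {1-3, 2-0, 4-8, 7-6, 10-13, 11-16, 12-5, 17-15, 18-19}

Lex-smallest maximum matching: {(1,3), (2,0), (4,8), (7,6), (10,13), (11,16), (12,5), (17,15), (18,19)}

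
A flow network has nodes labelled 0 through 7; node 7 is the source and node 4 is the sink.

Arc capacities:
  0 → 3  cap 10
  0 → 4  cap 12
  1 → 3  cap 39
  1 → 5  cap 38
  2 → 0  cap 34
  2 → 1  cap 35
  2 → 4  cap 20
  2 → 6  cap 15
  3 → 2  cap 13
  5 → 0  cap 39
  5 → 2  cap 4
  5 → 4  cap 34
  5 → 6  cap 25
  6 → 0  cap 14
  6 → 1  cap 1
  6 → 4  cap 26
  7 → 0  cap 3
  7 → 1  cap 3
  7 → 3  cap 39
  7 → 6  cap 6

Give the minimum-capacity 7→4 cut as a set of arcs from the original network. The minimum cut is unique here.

augment #1: 7→0→4 push 3
augment #2: 7→6→4 push 6
augment #3: 7→1→5→4 push 3
augment #4: 7→3→2→4 push 13
max flow = 25; residual-reachable set from 7 gives S-side
cut edges (S→T): {(3,2), (7,0), (7,1), (7,6)} total cap 25

Min-cut arcs: {(3,2), (7,0), (7,1), (7,6)} (total capacity 25)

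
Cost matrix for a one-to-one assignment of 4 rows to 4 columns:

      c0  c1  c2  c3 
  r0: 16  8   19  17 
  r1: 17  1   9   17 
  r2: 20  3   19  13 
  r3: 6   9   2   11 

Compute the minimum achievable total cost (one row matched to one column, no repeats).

Minimum assignment cost: 32

optimal assignment: row0→col0 (cost 16), row1→col1 (cost 1), row2→col3 (cost 13), row3→col2 (cost 2)
total = 16 + 1 + 13 + 2 = 32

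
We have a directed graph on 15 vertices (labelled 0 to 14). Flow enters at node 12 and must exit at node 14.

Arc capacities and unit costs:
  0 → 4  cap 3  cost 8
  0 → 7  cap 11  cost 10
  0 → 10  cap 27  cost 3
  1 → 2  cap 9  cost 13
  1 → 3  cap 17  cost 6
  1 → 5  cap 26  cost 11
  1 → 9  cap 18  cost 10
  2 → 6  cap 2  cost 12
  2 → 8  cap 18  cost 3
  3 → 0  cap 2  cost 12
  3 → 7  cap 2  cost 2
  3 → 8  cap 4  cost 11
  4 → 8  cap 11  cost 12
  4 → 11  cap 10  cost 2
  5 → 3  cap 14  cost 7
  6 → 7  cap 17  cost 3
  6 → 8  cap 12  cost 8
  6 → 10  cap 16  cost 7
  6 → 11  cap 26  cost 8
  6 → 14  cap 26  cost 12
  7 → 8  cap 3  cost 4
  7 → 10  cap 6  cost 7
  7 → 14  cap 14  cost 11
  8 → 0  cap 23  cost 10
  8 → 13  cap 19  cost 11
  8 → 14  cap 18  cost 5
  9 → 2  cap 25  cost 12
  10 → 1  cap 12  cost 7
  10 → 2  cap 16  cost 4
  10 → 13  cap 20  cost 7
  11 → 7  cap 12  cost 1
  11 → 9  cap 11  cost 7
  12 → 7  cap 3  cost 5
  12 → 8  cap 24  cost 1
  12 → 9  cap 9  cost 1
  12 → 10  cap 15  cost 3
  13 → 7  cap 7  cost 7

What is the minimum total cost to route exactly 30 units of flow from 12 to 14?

shortest-cost path #1: 12→8→14 push 18 @ unit cost 6 (adds 108)
shortest-cost path #2: 12→7→14 push 3 @ unit cost 16 (adds 48)
shortest-cost path #3: 12→10→13→7→14 push 7 @ unit cost 28 (adds 196)
shortest-cost path #4: 12→10→1→3→7→14 push 2 @ unit cost 29 (adds 58)
total cost = 410

Minimum cost for 30 units: 410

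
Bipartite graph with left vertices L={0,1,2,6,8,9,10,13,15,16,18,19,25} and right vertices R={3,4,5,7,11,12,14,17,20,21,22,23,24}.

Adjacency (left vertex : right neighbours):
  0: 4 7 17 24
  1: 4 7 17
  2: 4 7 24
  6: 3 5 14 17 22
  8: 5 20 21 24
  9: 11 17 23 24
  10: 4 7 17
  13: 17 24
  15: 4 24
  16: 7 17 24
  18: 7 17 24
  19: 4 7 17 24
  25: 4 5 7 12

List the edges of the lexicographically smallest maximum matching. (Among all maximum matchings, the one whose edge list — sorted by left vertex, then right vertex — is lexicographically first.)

Lex-smallest maximum matching: {(0,4), (1,7), (2,24), (6,3), (8,5), (9,11), (10,17), (25,12)}

|M| = 8 (so the lex-smallest maximum matching has 8 edges)
process left vertices in ascending order; for each, take the smallest-labelled available neighbour that still permits 8 edges overall, or leave it unmatched if none does
lex-smallest matching: {0-4, 1-7, 2-24, 6-3, 8-5, 9-11, 10-17, 25-12}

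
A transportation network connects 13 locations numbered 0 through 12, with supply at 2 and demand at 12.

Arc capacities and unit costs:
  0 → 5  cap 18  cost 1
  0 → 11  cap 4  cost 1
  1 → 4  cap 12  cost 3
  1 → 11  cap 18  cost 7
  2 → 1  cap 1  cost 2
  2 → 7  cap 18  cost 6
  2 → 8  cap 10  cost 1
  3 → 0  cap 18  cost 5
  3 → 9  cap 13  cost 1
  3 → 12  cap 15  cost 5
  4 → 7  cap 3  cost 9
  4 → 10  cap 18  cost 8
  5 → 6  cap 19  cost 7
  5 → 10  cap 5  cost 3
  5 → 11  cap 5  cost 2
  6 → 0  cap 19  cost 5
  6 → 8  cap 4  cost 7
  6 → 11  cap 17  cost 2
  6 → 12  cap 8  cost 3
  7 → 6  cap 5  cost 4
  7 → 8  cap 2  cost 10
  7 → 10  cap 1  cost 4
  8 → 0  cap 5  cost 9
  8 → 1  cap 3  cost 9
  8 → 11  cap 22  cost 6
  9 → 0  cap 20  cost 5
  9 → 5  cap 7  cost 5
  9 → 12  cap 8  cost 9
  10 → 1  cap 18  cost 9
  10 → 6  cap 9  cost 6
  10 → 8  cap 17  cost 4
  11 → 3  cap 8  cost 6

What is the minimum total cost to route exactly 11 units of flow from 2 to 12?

Minimum cost for 11 units: 173

shortest-cost path #1: 2→7→6→12 push 5 @ unit cost 13 (adds 65)
shortest-cost path #2: 2→8→11→3→12 push 6 @ unit cost 18 (adds 108)
total cost = 173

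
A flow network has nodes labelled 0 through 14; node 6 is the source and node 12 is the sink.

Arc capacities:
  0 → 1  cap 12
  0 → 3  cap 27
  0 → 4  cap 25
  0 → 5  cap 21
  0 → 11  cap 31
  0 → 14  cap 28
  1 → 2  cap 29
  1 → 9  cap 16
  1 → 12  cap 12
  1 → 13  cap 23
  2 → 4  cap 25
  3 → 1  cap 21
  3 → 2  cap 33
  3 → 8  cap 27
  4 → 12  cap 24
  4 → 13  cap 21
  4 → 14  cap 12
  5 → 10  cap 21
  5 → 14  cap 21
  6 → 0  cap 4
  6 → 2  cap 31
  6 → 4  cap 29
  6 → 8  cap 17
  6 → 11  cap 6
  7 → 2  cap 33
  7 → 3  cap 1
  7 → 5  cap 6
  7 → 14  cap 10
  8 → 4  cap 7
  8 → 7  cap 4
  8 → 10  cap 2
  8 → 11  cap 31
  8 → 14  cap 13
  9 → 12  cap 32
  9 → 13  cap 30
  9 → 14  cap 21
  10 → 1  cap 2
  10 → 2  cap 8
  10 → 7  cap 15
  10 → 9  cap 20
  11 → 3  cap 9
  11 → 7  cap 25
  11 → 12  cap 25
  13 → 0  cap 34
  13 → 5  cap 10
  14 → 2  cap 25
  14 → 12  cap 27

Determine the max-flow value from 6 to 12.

Maximum flow value: 81

augment #1: 6→4→12 bottleneck 24, total now 24
augment #2: 6→11→12 bottleneck 6, total now 30
augment #3: 6→0→1→12 bottleneck 4, total now 34
augment #4: 6→4→14→12 bottleneck 5, total now 39
augment #5: 6→8→11→12 bottleneck 17, total now 56
augment #6: 6→2→4→14→12 bottleneck 7, total now 63
augment #7: 6→2→4→13→0→1→12 bottleneck 8, total now 71
augment #8: 6→2→4→13→0→11→12 bottleneck 2, total now 73
augment #9: 6→2→4→13→0→14→12 bottleneck 8, total now 81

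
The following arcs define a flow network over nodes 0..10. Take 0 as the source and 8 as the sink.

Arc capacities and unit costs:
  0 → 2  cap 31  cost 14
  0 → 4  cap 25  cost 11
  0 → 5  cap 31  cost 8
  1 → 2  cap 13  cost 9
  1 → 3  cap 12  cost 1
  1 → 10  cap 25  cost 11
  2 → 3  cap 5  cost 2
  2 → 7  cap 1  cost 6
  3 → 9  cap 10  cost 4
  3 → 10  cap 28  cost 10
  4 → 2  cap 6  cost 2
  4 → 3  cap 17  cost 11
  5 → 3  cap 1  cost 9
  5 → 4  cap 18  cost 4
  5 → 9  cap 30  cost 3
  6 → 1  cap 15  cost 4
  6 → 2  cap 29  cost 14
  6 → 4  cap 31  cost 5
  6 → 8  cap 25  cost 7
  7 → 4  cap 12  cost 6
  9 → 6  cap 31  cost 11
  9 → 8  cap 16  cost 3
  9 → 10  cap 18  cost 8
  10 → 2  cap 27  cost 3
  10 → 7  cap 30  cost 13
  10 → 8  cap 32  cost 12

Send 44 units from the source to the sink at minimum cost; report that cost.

shortest-cost path #1: 0→5→9→8 push 16 @ unit cost 14 (adds 224)
shortest-cost path #2: 0→5→9→6→8 push 14 @ unit cost 29 (adds 406)
shortest-cost path #3: 0→4→2→3→10→8 push 5 @ unit cost 37 (adds 185)
shortest-cost path #4: 0→5→3→10→8 push 1 @ unit cost 39 (adds 39)
shortest-cost path #5: 0→4→3→10→8 push 8 @ unit cost 44 (adds 352)
total cost = 1206

Minimum cost for 44 units: 1206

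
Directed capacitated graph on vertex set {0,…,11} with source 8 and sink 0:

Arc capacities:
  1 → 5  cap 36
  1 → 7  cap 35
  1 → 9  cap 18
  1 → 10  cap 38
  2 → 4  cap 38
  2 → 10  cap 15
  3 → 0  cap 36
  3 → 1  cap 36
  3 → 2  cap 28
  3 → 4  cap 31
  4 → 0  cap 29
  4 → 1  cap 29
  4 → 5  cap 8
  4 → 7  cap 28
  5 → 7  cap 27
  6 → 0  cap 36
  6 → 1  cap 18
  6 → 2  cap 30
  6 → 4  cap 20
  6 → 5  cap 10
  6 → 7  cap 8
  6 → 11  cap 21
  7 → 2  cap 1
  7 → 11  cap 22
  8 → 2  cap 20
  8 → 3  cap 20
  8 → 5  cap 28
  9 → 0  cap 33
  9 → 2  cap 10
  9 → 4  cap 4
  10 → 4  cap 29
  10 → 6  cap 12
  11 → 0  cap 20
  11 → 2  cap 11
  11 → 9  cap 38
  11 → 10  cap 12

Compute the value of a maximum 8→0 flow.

Maximum flow value: 63

augment #1: 8→3→0 bottleneck 20, total now 20
augment #2: 8→2→4→0 bottleneck 20, total now 40
augment #3: 8→5→7→11→0 bottleneck 20, total now 60
augment #4: 8→5→7→2→4→0 bottleneck 1, total now 61
augment #5: 8→5→7→11→9→0 bottleneck 2, total now 63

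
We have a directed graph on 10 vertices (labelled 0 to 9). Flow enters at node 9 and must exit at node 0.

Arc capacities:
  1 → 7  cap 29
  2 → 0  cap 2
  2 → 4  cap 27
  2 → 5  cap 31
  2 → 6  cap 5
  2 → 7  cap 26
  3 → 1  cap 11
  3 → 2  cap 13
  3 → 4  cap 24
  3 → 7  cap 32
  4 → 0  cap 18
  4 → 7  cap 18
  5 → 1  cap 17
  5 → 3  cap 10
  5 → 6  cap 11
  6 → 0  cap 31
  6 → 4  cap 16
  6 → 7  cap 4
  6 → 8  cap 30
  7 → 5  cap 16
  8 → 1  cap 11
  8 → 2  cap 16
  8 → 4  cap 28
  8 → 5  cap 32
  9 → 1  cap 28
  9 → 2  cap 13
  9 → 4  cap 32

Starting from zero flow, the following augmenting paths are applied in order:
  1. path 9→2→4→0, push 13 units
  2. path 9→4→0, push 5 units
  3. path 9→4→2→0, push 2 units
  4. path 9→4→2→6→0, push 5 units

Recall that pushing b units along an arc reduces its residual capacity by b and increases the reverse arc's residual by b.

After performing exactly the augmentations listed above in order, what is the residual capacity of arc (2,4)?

after path 1 (9→2→4→0, push 13): res(2,4)=14
after path 2 (9→4→0, push 5): res(2,4)=14
after path 3 (9→4→2→0, push 2): res(2,4)=16
after path 4 (9→4→2→6→0, push 5): res(2,4)=21

Residual capacity of (2,4): 21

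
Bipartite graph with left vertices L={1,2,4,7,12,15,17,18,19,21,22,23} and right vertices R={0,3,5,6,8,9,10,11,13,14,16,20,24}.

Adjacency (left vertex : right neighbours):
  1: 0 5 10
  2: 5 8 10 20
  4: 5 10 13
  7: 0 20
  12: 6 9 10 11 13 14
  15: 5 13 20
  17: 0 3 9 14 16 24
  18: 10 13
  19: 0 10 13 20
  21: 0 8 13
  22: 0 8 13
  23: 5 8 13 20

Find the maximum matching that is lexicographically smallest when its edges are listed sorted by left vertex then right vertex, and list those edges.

|M| = 8 (so the lex-smallest maximum matching has 8 edges)
process left vertices in ascending order; for each, take the smallest-labelled available neighbour that still permits 8 edges overall, or leave it unmatched if none does
lex-smallest matching: {1-0, 2-5, 4-10, 7-20, 12-6, 15-13, 17-3, 21-8}

Lex-smallest maximum matching: {(1,0), (2,5), (4,10), (7,20), (12,6), (15,13), (17,3), (21,8)}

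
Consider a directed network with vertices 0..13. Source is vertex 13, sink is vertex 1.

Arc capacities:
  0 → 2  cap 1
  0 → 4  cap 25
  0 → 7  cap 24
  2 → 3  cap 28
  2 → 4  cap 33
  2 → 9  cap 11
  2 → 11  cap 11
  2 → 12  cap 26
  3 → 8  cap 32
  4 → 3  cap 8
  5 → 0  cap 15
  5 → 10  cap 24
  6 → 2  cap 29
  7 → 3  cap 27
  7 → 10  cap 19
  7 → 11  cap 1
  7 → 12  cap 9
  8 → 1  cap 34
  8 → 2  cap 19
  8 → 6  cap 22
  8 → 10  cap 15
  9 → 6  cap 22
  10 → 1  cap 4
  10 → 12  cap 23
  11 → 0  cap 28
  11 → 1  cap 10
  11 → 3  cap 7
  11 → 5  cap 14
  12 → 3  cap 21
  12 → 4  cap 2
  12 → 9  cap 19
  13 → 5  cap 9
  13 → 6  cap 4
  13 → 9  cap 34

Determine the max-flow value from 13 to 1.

Maximum flow value: 35

augment #1: 13→5→10→1 bottleneck 4, total now 4
augment #2: 13→6→2→11→1 bottleneck 4, total now 8
augment #3: 13→5→0→2→11→1 bottleneck 1, total now 9
augment #4: 13→5→0→7→11→1 bottleneck 1, total now 10
augment #5: 13→9→6→2→11→1 bottleneck 4, total now 14
augment #6: 13→5→0→4→3→8→1 bottleneck 3, total now 17
augment #7: 13→9→6→2→3→8→1 bottleneck 18, total now 35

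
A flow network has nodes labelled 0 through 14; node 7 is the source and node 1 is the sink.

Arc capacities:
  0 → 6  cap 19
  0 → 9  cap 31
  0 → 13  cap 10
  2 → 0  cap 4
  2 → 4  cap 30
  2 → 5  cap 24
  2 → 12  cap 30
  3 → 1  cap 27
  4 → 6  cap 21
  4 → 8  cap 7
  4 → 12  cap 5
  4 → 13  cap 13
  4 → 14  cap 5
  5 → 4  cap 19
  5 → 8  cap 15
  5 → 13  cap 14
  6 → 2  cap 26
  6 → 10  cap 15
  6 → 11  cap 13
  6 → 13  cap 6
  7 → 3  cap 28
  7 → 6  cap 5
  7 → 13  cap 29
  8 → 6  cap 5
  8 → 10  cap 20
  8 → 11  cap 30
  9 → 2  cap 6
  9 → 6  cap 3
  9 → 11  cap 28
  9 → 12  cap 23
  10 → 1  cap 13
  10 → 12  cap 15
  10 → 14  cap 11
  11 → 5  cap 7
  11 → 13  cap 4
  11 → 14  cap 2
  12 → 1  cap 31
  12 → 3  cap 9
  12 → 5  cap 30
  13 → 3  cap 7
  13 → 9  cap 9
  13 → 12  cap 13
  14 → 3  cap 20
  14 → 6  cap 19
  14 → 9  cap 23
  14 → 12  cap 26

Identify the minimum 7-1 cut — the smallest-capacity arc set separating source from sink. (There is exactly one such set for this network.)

Min-cut arcs: {(3,1), (7,6), (13,9), (13,12)} (total capacity 54)

augment #1: 7→3→1 push 27
augment #2: 7→6→10→1 push 5
augment #3: 7→13→12→1 push 13
augment #4: 7→13→9→12→1 push 9
max flow = 54; residual-reachable set from 7 gives S-side
cut edges (S→T): {(3,1), (7,6), (13,9), (13,12)} total cap 54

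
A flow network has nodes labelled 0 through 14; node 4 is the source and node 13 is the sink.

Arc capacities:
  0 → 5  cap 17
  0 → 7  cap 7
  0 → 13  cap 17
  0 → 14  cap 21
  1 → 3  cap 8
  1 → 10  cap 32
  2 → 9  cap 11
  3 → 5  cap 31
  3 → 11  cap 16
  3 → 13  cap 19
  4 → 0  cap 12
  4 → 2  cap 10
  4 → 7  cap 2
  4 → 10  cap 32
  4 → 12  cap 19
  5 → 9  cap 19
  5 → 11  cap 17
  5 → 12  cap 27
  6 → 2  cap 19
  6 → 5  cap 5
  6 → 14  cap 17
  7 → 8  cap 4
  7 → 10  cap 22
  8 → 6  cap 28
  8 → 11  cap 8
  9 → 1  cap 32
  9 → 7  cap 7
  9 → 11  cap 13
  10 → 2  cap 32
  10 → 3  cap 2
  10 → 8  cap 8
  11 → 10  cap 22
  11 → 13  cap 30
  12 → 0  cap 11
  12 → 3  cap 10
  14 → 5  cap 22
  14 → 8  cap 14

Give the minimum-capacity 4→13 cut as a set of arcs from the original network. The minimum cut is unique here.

augment #1: 4→0→13 push 12
augment #2: 4→10→3→13 push 2
augment #3: 4→12→0→13 push 5
augment #4: 4→12→3→13 push 10
augment #5: 4→2→9→11→13 push 10
augment #6: 4→7→8→11→13 push 2
augment #7: 4→10→8→11→13 push 6
augment #8: 4→10→2→9→11→13 push 1
augment #9: 4→12→0→5→11→13 push 4
augment #10: 4→10→8→6→5→11→13 push 2
max flow = 54; residual-reachable set from 4 gives S-side
cut edges (S→T): {(2,9), (4,0), (4,7), (4,12), (10,3), (10,8)} total cap 54

Min-cut arcs: {(2,9), (4,0), (4,7), (4,12), (10,3), (10,8)} (total capacity 54)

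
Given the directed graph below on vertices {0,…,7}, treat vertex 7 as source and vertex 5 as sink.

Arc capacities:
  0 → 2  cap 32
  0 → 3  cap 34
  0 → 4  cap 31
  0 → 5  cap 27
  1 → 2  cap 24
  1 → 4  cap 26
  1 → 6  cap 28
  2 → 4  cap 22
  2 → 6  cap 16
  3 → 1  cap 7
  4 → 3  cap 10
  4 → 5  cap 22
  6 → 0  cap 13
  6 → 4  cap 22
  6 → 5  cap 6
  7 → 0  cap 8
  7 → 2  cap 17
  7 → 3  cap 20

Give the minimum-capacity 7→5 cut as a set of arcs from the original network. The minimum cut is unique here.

augment #1: 7→0→5 push 8
augment #2: 7→2→4→5 push 17
augment #3: 7→3→1→4→5 push 5
augment #4: 7→3→1→6→5 push 2
max flow = 32; residual-reachable set from 7 gives S-side
cut edges (S→T): {(3,1), (7,0), (7,2)} total cap 32

Min-cut arcs: {(3,1), (7,0), (7,2)} (total capacity 32)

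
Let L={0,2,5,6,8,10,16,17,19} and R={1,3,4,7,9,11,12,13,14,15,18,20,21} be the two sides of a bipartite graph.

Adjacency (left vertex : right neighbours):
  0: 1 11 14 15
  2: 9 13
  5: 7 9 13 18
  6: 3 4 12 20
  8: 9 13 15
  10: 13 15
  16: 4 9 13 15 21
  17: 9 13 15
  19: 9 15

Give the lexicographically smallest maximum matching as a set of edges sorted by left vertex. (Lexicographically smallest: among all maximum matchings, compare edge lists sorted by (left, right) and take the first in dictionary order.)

|M| = 7 (so the lex-smallest maximum matching has 7 edges)
process left vertices in ascending order; for each, take the smallest-labelled available neighbour that still permits 7 edges overall, or leave it unmatched if none does
lex-smallest matching: {0-1, 2-9, 5-7, 6-3, 8-13, 10-15, 16-4}

Lex-smallest maximum matching: {(0,1), (2,9), (5,7), (6,3), (8,13), (10,15), (16,4)}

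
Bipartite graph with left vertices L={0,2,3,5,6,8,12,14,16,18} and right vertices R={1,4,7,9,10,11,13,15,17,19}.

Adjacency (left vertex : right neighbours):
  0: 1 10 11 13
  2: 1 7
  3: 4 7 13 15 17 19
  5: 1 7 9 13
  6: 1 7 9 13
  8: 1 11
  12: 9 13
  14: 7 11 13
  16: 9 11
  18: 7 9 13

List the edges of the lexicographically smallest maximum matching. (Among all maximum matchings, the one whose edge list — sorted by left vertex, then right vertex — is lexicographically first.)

Lex-smallest maximum matching: {(0,10), (2,1), (3,4), (5,7), (6,9), (8,11), (12,13)}

|M| = 7 (so the lex-smallest maximum matching has 7 edges)
process left vertices in ascending order; for each, take the smallest-labelled available neighbour that still permits 7 edges overall, or leave it unmatched if none does
lex-smallest matching: {0-10, 2-1, 3-4, 5-7, 6-9, 8-11, 12-13}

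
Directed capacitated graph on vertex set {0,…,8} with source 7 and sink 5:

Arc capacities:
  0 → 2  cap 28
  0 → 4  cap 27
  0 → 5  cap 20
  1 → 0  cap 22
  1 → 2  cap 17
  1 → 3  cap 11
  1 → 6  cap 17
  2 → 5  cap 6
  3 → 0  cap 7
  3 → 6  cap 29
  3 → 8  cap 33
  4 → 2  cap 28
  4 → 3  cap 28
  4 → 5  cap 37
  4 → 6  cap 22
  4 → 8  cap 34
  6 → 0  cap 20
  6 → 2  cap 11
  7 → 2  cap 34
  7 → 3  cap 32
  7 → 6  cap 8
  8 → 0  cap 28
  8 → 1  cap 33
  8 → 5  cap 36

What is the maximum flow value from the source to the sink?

augment #1: 7→2→5 bottleneck 6, total now 6
augment #2: 7→3→0→5 bottleneck 7, total now 13
augment #3: 7→3→8→5 bottleneck 25, total now 38
augment #4: 7→6→0→5 bottleneck 8, total now 46

Maximum flow value: 46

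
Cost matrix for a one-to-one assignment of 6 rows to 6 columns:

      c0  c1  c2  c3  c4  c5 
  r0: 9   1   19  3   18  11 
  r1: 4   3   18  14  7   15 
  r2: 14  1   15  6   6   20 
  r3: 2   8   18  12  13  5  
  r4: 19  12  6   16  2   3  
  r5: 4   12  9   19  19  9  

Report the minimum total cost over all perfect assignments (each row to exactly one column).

optimal assignment: row0→col3 (cost 3), row1→col0 (cost 4), row2→col1 (cost 1), row3→col5 (cost 5), row4→col4 (cost 2), row5→col2 (cost 9)
total = 3 + 4 + 1 + 5 + 2 + 9 = 24

Minimum assignment cost: 24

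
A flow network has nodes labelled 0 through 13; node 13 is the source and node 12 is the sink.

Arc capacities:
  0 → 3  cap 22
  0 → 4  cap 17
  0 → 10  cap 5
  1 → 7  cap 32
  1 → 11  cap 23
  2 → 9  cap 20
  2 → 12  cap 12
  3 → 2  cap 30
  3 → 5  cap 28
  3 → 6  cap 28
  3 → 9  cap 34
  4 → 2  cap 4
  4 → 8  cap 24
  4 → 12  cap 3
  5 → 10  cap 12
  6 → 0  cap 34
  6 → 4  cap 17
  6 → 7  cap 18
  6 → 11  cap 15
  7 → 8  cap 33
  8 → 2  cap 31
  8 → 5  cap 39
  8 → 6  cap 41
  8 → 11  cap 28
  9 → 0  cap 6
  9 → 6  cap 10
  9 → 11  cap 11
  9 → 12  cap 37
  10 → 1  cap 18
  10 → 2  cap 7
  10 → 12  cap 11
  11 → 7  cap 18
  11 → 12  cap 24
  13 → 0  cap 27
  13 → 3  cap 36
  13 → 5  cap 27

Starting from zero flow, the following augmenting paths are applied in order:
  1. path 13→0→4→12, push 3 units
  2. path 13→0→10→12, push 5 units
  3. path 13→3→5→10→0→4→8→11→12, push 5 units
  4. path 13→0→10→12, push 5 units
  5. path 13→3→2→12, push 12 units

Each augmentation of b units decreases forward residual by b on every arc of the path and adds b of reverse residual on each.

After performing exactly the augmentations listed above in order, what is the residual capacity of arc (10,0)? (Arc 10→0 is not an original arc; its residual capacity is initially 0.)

Residual capacity of (10,0): 5

after path 1 (13→0→4→12, push 3): res(10,0)=0
after path 2 (13→0→10→12, push 5): res(10,0)=5
after path 3 (13→3→5→10→0→4→8→11→12, push 5): res(10,0)=0
after path 4 (13→0→10→12, push 5): res(10,0)=5
after path 5 (13→3→2→12, push 12): res(10,0)=5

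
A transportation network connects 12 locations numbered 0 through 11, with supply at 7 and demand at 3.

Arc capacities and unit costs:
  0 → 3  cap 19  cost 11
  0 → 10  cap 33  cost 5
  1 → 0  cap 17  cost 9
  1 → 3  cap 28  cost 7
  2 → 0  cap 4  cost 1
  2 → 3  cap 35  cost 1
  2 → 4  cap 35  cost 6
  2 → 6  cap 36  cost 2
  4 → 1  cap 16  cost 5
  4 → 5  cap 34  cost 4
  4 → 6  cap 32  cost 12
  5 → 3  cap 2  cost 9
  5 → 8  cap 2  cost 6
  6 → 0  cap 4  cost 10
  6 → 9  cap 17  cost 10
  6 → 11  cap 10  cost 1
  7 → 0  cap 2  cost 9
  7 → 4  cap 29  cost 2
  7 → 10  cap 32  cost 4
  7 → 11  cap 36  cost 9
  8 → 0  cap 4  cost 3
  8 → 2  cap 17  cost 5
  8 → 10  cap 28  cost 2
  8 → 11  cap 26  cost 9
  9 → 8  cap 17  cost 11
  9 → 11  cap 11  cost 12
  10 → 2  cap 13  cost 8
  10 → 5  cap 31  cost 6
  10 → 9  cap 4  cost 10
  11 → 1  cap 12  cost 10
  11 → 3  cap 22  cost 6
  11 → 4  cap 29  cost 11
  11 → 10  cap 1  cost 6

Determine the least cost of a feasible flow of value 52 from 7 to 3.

Minimum cost for 52 units: 738

shortest-cost path #1: 7→10→2→3 push 13 @ unit cost 13 (adds 169)
shortest-cost path #2: 7→4→1→3 push 16 @ unit cost 14 (adds 224)
shortest-cost path #3: 7→11→3 push 22 @ unit cost 15 (adds 330)
shortest-cost path #4: 7→4→5→3 push 1 @ unit cost 15 (adds 15)
total cost = 738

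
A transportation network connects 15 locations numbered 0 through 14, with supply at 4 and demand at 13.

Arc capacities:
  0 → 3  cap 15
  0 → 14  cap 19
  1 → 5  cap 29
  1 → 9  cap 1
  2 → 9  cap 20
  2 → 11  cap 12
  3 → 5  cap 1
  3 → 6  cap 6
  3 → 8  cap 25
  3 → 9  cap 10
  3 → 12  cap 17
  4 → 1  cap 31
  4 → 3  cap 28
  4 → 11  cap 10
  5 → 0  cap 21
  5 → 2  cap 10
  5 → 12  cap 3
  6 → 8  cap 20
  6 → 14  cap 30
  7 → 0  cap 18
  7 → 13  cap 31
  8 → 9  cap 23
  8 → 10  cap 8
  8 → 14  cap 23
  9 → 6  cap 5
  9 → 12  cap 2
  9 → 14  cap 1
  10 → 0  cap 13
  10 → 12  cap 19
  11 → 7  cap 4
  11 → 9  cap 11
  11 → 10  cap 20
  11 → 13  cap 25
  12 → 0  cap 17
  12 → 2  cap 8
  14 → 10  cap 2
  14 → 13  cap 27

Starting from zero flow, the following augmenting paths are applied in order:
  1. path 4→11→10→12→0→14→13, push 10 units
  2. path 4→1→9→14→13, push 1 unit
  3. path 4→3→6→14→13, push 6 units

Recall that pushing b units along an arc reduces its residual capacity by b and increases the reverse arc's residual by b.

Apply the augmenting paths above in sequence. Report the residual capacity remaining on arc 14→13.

after path 1 (4→11→10→12→0→14→13, push 10): res(14,13)=17
after path 2 (4→1→9→14→13, push 1): res(14,13)=16
after path 3 (4→3→6→14→13, push 6): res(14,13)=10

Residual capacity of (14,13): 10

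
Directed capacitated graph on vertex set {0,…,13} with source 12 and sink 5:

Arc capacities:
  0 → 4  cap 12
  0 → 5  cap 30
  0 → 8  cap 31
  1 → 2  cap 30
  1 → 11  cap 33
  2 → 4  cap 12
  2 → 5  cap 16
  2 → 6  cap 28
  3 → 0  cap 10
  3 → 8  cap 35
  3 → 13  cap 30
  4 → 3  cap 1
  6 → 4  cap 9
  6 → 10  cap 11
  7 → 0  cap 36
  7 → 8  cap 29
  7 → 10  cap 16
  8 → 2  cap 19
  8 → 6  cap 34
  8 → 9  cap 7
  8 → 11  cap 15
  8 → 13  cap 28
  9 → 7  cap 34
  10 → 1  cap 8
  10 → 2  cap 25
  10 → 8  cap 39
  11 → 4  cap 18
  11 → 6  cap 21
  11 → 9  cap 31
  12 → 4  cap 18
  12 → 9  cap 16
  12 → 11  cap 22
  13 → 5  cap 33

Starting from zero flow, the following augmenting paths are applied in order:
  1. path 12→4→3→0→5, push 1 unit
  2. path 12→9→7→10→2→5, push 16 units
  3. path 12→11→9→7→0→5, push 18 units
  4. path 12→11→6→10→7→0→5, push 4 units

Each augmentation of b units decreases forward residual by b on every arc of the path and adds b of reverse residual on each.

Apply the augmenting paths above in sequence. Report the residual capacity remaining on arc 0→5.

after path 1 (12→4→3→0→5, push 1): res(0,5)=29
after path 2 (12→9→7→10→2→5, push 16): res(0,5)=29
after path 3 (12→11→9→7→0→5, push 18): res(0,5)=11
after path 4 (12→11→6→10→7→0→5, push 4): res(0,5)=7

Residual capacity of (0,5): 7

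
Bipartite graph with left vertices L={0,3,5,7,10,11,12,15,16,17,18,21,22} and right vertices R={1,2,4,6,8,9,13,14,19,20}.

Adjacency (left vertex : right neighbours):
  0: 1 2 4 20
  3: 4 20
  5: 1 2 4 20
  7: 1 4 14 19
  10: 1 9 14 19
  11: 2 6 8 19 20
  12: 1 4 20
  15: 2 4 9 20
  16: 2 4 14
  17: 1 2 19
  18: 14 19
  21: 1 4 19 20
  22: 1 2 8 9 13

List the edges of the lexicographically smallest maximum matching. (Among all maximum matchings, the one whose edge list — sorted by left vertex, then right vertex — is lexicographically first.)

Lex-smallest maximum matching: {(0,1), (3,4), (5,2), (7,14), (10,9), (11,6), (12,20), (17,19), (22,8)}

|M| = 9 (so the lex-smallest maximum matching has 9 edges)
process left vertices in ascending order; for each, take the smallest-labelled available neighbour that still permits 9 edges overall, or leave it unmatched if none does
lex-smallest matching: {0-1, 3-4, 5-2, 7-14, 10-9, 11-6, 12-20, 17-19, 22-8}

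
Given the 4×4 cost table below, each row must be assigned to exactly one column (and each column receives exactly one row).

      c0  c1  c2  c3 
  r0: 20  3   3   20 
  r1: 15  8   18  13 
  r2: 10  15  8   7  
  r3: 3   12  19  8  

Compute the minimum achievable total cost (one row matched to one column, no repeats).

optimal assignment: row0→col2 (cost 3), row1→col1 (cost 8), row2→col3 (cost 7), row3→col0 (cost 3)
total = 3 + 8 + 7 + 3 = 21

Minimum assignment cost: 21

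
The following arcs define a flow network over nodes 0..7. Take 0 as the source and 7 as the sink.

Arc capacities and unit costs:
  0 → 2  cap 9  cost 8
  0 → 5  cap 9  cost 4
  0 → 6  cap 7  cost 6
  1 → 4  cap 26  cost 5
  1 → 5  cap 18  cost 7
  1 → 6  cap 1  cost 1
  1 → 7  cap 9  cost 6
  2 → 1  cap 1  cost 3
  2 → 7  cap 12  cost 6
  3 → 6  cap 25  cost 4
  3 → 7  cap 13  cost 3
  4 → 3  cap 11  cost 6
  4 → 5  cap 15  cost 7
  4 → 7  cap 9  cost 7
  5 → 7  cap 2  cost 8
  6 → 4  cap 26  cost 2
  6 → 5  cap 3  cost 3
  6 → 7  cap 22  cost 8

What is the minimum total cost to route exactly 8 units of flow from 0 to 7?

Minimum cost for 8 units: 108

shortest-cost path #1: 0→5→7 push 2 @ unit cost 12 (adds 24)
shortest-cost path #2: 0→2→7 push 6 @ unit cost 14 (adds 84)
total cost = 108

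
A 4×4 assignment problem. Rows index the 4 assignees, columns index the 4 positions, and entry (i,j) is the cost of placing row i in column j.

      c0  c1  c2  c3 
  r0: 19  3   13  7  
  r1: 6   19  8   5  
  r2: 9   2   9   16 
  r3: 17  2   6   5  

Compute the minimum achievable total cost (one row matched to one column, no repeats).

Minimum assignment cost: 21

optimal assignment: row0→col3 (cost 7), row1→col0 (cost 6), row2→col1 (cost 2), row3→col2 (cost 6)
total = 7 + 6 + 2 + 6 = 21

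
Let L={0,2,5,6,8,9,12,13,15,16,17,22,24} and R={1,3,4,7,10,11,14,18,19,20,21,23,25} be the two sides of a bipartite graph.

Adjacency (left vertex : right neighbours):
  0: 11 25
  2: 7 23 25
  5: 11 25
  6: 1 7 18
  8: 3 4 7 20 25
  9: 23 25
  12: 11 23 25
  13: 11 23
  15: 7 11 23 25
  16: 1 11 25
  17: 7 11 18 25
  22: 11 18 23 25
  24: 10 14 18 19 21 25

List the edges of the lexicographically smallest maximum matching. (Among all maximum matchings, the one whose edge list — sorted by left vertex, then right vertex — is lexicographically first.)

|M| = 8 (so the lex-smallest maximum matching has 8 edges)
process left vertices in ascending order; for each, take the smallest-labelled available neighbour that still permits 8 edges overall, or leave it unmatched if none does
lex-smallest matching: {0-11, 2-7, 5-25, 6-1, 8-3, 9-23, 17-18, 24-10}

Lex-smallest maximum matching: {(0,11), (2,7), (5,25), (6,1), (8,3), (9,23), (17,18), (24,10)}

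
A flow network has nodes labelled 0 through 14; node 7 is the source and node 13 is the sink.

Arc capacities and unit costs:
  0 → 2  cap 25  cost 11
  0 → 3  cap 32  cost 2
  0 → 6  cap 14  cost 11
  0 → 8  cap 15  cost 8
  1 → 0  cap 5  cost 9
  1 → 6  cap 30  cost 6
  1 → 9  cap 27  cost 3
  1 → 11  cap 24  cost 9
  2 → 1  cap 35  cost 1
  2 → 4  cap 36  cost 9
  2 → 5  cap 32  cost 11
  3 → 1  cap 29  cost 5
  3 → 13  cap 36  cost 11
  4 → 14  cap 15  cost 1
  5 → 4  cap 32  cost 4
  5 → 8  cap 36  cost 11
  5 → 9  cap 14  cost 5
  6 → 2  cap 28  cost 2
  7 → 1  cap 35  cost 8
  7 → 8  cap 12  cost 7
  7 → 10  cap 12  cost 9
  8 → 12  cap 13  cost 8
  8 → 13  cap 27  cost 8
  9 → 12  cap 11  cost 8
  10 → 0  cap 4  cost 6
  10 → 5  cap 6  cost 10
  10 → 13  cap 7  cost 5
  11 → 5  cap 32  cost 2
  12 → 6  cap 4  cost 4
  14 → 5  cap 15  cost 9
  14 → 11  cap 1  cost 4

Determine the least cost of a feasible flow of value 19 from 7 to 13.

shortest-cost path #1: 7→10→13 push 7 @ unit cost 14 (adds 98)
shortest-cost path #2: 7→8→13 push 12 @ unit cost 15 (adds 180)
total cost = 278

Minimum cost for 19 units: 278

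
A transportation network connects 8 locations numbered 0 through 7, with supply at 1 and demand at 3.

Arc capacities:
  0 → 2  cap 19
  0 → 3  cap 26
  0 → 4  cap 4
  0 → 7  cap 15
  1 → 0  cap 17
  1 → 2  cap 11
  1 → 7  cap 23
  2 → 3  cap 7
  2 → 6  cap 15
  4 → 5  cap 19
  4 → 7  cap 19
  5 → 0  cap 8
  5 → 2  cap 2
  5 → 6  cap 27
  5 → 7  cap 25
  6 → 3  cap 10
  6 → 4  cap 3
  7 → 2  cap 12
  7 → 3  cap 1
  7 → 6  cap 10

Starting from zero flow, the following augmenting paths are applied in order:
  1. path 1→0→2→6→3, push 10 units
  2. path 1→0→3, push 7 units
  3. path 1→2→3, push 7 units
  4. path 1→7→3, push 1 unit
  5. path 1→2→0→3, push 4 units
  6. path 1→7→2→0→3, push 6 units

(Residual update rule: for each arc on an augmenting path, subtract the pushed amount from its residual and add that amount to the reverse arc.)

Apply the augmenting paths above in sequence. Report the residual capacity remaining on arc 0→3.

after path 1 (1→0→2→6→3, push 10): res(0,3)=26
after path 2 (1→0→3, push 7): res(0,3)=19
after path 3 (1→2→3, push 7): res(0,3)=19
after path 4 (1→7→3, push 1): res(0,3)=19
after path 5 (1→2→0→3, push 4): res(0,3)=15
after path 6 (1→7→2→0→3, push 6): res(0,3)=9

Residual capacity of (0,3): 9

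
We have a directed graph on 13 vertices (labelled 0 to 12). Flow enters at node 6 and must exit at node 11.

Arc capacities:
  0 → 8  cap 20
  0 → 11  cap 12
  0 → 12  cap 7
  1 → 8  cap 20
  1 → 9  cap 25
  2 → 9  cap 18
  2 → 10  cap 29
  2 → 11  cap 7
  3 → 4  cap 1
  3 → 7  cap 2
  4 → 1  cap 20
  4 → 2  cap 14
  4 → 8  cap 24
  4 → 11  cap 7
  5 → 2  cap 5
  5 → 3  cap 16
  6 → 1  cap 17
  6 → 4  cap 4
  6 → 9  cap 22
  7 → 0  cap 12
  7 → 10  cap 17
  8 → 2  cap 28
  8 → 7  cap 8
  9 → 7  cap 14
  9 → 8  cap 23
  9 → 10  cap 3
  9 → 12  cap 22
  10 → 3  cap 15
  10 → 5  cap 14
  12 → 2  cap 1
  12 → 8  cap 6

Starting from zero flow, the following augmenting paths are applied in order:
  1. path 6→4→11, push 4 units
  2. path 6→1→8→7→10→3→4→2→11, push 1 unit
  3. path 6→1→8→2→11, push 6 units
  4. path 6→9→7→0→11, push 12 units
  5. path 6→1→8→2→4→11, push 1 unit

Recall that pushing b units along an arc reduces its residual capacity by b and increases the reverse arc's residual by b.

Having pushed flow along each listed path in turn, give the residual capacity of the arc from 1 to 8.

after path 1 (6→4→11, push 4): res(1,8)=20
after path 2 (6→1→8→7→10→3→4→2→11, push 1): res(1,8)=19
after path 3 (6→1→8→2→11, push 6): res(1,8)=13
after path 4 (6→9→7→0→11, push 12): res(1,8)=13
after path 5 (6→1→8→2→4→11, push 1): res(1,8)=12

Residual capacity of (1,8): 12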